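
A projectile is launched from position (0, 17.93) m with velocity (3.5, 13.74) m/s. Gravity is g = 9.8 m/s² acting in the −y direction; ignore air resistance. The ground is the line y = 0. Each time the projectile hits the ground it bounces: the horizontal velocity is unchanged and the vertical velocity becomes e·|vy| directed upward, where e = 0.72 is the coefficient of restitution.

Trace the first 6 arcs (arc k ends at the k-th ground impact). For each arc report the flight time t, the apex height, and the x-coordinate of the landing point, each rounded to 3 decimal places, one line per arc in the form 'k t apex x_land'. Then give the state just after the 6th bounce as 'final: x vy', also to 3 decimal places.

1 3.774 27.562 13.208
2 3.415 14.288 25.161
3 2.459 7.407 33.768
4 1.770 3.840 39.964
5 1.275 1.991 44.426
6 0.918 1.032 47.638
final: 47.638 3.238

Arc 1: start y=17.930, vy=13.740 → t=3.774, apex=27.562, x_land=13.208, impact vy=-23.243
  bounce: vy ← 0.72·23.243 = 16.735
Arc 2: start y=0.000, vy=16.735 → t=3.415, apex=14.288, x_land=25.161, impact vy=-16.735
  bounce: vy ← 0.72·16.735 = 12.049
Arc 3: start y=0.000, vy=12.049 → t=2.459, apex=7.407, x_land=33.768, impact vy=-12.049
  bounce: vy ← 0.72·12.049 = 8.675
Arc 4: start y=0.000, vy=8.675 → t=1.770, apex=3.840, x_land=39.964, impact vy=-8.675
  bounce: vy ← 0.72·8.675 = 6.246
Arc 5: start y=0.000, vy=6.246 → t=1.275, apex=1.991, x_land=44.426, impact vy=-6.246
  bounce: vy ← 0.72·6.246 = 4.497
Arc 6: start y=0.000, vy=4.497 → t=0.918, apex=1.032, x_land=47.638, impact vy=-4.497
  bounce: vy ← 0.72·4.497 = 3.238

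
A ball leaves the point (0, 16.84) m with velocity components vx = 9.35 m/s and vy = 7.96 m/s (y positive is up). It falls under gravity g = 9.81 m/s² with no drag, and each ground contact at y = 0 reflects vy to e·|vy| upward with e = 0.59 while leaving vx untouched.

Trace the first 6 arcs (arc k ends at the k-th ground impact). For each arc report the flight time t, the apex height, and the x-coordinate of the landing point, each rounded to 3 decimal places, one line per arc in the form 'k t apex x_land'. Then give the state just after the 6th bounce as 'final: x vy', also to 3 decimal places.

Arc 1: start y=16.840, vy=7.960 → t=2.834, apex=20.069, x_land=26.500, impact vy=-19.843
  bounce: vy ← 0.59·19.843 = 11.708
Arc 2: start y=0.000, vy=11.708 → t=2.387, apex=6.986, x_land=48.817, impact vy=-11.708
  bounce: vy ← 0.59·11.708 = 6.908
Arc 3: start y=0.000, vy=6.908 → t=1.408, apex=2.432, x_land=61.984, impact vy=-6.908
  bounce: vy ← 0.59·6.908 = 4.075
Arc 4: start y=0.000, vy=4.075 → t=0.831, apex=0.847, x_land=69.753, impact vy=-4.075
  bounce: vy ← 0.59·4.075 = 2.405
Arc 5: start y=0.000, vy=2.405 → t=0.490, apex=0.295, x_land=74.336, impact vy=-2.405
  bounce: vy ← 0.59·2.405 = 1.419
Arc 6: start y=0.000, vy=1.419 → t=0.289, apex=0.103, x_land=77.041, impact vy=-1.419
  bounce: vy ← 0.59·1.419 = 0.837

1 2.834 20.069 26.500
2 2.387 6.986 48.817
3 1.408 2.432 61.984
4 0.831 0.847 69.753
5 0.490 0.295 74.336
6 0.289 0.103 77.041
final: 77.041 0.837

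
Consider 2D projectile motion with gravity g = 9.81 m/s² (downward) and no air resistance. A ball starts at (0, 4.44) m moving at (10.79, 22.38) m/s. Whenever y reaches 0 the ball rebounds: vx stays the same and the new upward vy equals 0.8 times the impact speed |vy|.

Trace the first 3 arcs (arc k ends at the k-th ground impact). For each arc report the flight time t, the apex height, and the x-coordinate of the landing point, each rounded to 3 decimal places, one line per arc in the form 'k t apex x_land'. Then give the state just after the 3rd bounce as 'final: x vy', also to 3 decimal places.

Arc 1: start y=4.440, vy=22.380 → t=4.753, apex=29.968, x_land=51.286, impact vy=-24.248
  bounce: vy ← 0.8·24.248 = 19.399
Arc 2: start y=0.000, vy=19.399 → t=3.955, apex=19.180, x_land=93.959, impact vy=-19.399
  bounce: vy ← 0.8·19.399 = 15.519
Arc 3: start y=0.000, vy=15.519 → t=3.164, apex=12.275, x_land=128.098, impact vy=-15.519
  bounce: vy ← 0.8·15.519 = 12.415

1 4.753 29.968 51.286
2 3.955 19.180 93.959
3 3.164 12.275 128.098
final: 128.098 12.415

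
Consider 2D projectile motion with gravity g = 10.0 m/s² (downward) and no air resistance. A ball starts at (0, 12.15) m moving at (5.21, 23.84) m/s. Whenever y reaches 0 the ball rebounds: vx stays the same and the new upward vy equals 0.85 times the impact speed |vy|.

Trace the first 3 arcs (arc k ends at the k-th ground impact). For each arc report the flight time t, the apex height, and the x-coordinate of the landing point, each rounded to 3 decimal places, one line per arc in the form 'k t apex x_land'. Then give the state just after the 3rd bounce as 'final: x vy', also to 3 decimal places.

Arc 1: start y=12.150, vy=23.840 → t=5.232, apex=40.567, x_land=27.261, impact vy=-28.484
  bounce: vy ← 0.85·28.484 = 24.212
Arc 2: start y=0.000, vy=24.212 → t=4.842, apex=29.310, x_land=52.489, impact vy=-24.212
  bounce: vy ← 0.85·24.212 = 20.580
Arc 3: start y=0.000, vy=20.580 → t=4.116, apex=21.176, x_land=73.933, impact vy=-20.580
  bounce: vy ← 0.85·20.580 = 17.493

1 5.232 40.567 27.261
2 4.842 29.310 52.489
3 4.116 21.176 73.933
final: 73.933 17.493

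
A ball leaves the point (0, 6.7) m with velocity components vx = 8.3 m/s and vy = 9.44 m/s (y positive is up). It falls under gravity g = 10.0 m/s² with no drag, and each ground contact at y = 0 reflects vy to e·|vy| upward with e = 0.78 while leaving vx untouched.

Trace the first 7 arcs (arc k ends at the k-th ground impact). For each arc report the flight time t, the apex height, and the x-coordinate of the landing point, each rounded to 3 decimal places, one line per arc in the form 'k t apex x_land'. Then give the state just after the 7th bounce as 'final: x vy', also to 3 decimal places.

Arc 1: start y=6.700, vy=9.440 → t=2.438, apex=11.156, x_land=20.233, impact vy=-14.937
  bounce: vy ← 0.78·14.937 = 11.651
Arc 2: start y=0.000, vy=11.651 → t=2.330, apex=6.787, x_land=39.573, impact vy=-11.651
  bounce: vy ← 0.78·11.651 = 9.088
Arc 3: start y=0.000, vy=9.088 → t=1.818, apex=4.129, x_land=54.659, impact vy=-9.088
  bounce: vy ← 0.78·9.088 = 7.088
Arc 4: start y=0.000, vy=7.088 → t=1.418, apex=2.512, x_land=66.426, impact vy=-7.088
  bounce: vy ← 0.78·7.088 = 5.529
Arc 5: start y=0.000, vy=5.529 → t=1.106, apex=1.528, x_land=75.604, impact vy=-5.529
  bounce: vy ← 0.78·5.529 = 4.313
Arc 6: start y=0.000, vy=4.313 → t=0.863, apex=0.930, x_land=82.762, impact vy=-4.313
  bounce: vy ← 0.78·4.313 = 3.364
Arc 7: start y=0.000, vy=3.364 → t=0.673, apex=0.566, x_land=88.346, impact vy=-3.364
  bounce: vy ← 0.78·3.364 = 2.624

1 2.438 11.156 20.233
2 2.330 6.787 39.573
3 1.818 4.129 54.659
4 1.418 2.512 66.426
5 1.106 1.528 75.604
6 0.863 0.930 82.762
7 0.673 0.566 88.346
final: 88.346 2.624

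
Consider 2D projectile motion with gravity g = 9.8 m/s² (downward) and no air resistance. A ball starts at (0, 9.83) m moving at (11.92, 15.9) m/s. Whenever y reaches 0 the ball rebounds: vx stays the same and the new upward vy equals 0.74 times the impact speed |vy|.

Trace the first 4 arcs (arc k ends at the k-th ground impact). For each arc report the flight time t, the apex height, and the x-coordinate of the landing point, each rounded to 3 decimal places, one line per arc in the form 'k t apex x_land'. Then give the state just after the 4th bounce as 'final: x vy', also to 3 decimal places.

1 3.776 22.728 45.012
2 3.187 12.446 83.007
3 2.359 6.815 111.123
4 1.745 3.732 131.929
final: 131.929 6.329

Arc 1: start y=9.830, vy=15.900 → t=3.776, apex=22.728, x_land=45.012, impact vy=-21.106
  bounce: vy ← 0.74·21.106 = 15.619
Arc 2: start y=0.000, vy=15.619 → t=3.187, apex=12.446, x_land=83.007, impact vy=-15.619
  bounce: vy ← 0.74·15.619 = 11.558
Arc 3: start y=0.000, vy=11.558 → t=2.359, apex=6.815, x_land=111.123, impact vy=-11.558
  bounce: vy ← 0.74·11.558 = 8.553
Arc 4: start y=0.000, vy=8.553 → t=1.745, apex=3.732, x_land=131.929, impact vy=-8.553
  bounce: vy ← 0.74·8.553 = 6.329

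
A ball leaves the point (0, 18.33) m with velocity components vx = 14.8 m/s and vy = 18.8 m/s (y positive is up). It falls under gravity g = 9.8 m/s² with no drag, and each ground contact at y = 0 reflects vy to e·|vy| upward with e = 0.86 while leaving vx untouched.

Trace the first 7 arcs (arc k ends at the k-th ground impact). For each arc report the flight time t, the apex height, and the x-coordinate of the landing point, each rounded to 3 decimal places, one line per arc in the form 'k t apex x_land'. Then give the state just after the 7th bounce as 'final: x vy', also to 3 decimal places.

Arc 1: start y=18.330, vy=18.800 → t=4.643, apex=36.363, x_land=68.709, impact vy=-26.697
  bounce: vy ← 0.86·26.697 = 22.959
Arc 2: start y=0.000, vy=22.959 → t=4.686, apex=26.894, x_land=138.055, impact vy=-22.959
  bounce: vy ← 0.86·22.959 = 19.745
Arc 3: start y=0.000, vy=19.745 → t=4.030, apex=19.891, x_land=197.692, impact vy=-19.745
  bounce: vy ← 0.86·19.745 = 16.981
Arc 4: start y=0.000, vy=16.981 → t=3.465, apex=14.711, x_land=248.980, impact vy=-16.981
  bounce: vy ← 0.86·16.981 = 14.603
Arc 5: start y=0.000, vy=14.603 → t=2.980, apex=10.880, x_land=293.088, impact vy=-14.603
  bounce: vy ← 0.86·14.603 = 12.559
Arc 6: start y=0.000, vy=12.559 → t=2.563, apex=8.047, x_land=331.021, impact vy=-12.559
  bounce: vy ← 0.86·12.559 = 10.801
Arc 7: start y=0.000, vy=10.801 → t=2.204, apex=5.952, x_land=363.643, impact vy=-10.801
  bounce: vy ← 0.86·10.801 = 9.288

1 4.643 36.363 68.709
2 4.686 26.894 138.055
3 4.030 19.891 197.692
4 3.465 14.711 248.980
5 2.980 10.880 293.088
6 2.563 8.047 331.021
7 2.204 5.952 363.643
final: 363.643 9.288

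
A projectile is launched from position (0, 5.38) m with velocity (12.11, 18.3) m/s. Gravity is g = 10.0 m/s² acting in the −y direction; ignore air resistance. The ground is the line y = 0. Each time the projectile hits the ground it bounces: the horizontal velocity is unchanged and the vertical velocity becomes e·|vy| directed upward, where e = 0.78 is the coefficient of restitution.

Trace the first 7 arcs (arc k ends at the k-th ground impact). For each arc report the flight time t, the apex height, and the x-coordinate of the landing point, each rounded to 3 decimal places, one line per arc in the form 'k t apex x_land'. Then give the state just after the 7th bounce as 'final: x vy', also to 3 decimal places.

Arc 1: start y=5.380, vy=18.300 → t=3.934, apex=22.125, x_land=47.635, impact vy=-21.035
  bounce: vy ← 0.78·21.035 = 16.408
Arc 2: start y=0.000, vy=16.408 → t=3.282, apex=13.461, x_land=87.375, impact vy=-16.408
  bounce: vy ← 0.78·16.408 = 12.798
Arc 3: start y=0.000, vy=12.798 → t=2.560, apex=8.189, x_land=118.371, impact vy=-12.798
  bounce: vy ← 0.78·12.798 = 9.982
Arc 4: start y=0.000, vy=9.982 → t=1.996, apex=4.982, x_land=142.549, impact vy=-9.982
  bounce: vy ← 0.78·9.982 = 7.786
Arc 5: start y=0.000, vy=7.786 → t=1.557, apex=3.031, x_land=161.407, impact vy=-7.786
  bounce: vy ← 0.78·7.786 = 6.073
Arc 6: start y=0.000, vy=6.073 → t=1.215, apex=1.844, x_land=176.117, impact vy=-6.073
  bounce: vy ← 0.78·6.073 = 4.737
Arc 7: start y=0.000, vy=4.737 → t=0.947, apex=1.122, x_land=187.590, impact vy=-4.737
  bounce: vy ← 0.78·4.737 = 3.695

1 3.934 22.125 47.635
2 3.282 13.461 87.375
3 2.560 8.189 118.371
4 1.996 4.982 142.549
5 1.557 3.031 161.407
6 1.215 1.844 176.117
7 0.947 1.122 187.590
final: 187.590 3.695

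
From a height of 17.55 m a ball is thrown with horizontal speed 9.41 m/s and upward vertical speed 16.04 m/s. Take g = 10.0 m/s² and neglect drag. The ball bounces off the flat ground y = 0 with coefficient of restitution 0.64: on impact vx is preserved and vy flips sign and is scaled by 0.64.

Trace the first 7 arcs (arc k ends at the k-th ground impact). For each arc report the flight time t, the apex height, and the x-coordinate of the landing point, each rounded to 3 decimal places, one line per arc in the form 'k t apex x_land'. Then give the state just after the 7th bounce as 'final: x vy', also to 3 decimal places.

Arc 1: start y=17.550, vy=16.040 → t=4.070, apex=30.414, x_land=38.302, impact vy=-24.663
  bounce: vy ← 0.64·24.663 = 15.785
Arc 2: start y=0.000, vy=15.785 → t=3.157, apex=12.458, x_land=68.008, impact vy=-15.785
  bounce: vy ← 0.64·15.785 = 10.102
Arc 3: start y=0.000, vy=10.102 → t=2.020, apex=5.103, x_land=87.021, impact vy=-10.102
  bounce: vy ← 0.64·10.102 = 6.465
Arc 4: start y=0.000, vy=6.465 → t=1.293, apex=2.090, x_land=99.188, impact vy=-6.465
  bounce: vy ← 0.64·6.465 = 4.138
Arc 5: start y=0.000, vy=4.138 → t=0.828, apex=0.856, x_land=106.976, impact vy=-4.138
  bounce: vy ← 0.64·4.138 = 2.648
Arc 6: start y=0.000, vy=2.648 → t=0.530, apex=0.351, x_land=111.960, impact vy=-2.648
  bounce: vy ← 0.64·2.648 = 1.695
Arc 7: start y=0.000, vy=1.695 → t=0.339, apex=0.144, x_land=115.149, impact vy=-1.695
  bounce: vy ← 0.64·1.695 = 1.085

1 4.070 30.414 38.302
2 3.157 12.458 68.008
3 2.020 5.103 87.021
4 1.293 2.090 99.188
5 0.828 0.856 106.976
6 0.530 0.351 111.960
7 0.339 0.144 115.149
final: 115.149 1.085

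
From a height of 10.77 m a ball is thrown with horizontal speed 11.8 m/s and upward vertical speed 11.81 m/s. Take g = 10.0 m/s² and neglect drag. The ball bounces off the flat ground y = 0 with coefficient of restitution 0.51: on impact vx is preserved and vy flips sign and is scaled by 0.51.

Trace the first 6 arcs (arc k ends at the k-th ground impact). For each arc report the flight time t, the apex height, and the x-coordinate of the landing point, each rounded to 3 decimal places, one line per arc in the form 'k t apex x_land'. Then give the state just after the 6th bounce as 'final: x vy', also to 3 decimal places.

Arc 1: start y=10.770, vy=11.810 → t=3.065, apex=17.744, x_land=36.165, impact vy=-18.838
  bounce: vy ← 0.51·18.838 = 9.607
Arc 2: start y=0.000, vy=9.607 → t=1.921, apex=4.615, x_land=58.838, impact vy=-9.607
  bounce: vy ← 0.51·9.607 = 4.900
Arc 3: start y=0.000, vy=4.900 → t=0.980, apex=1.200, x_land=70.402, impact vy=-4.900
  bounce: vy ← 0.51·4.900 = 2.499
Arc 4: start y=0.000, vy=2.499 → t=0.500, apex=0.312, x_land=76.299, impact vy=-2.499
  bounce: vy ← 0.51·2.499 = 1.274
Arc 5: start y=0.000, vy=1.274 → t=0.255, apex=0.081, x_land=79.307, impact vy=-1.274
  bounce: vy ← 0.51·1.274 = 0.650
Arc 6: start y=0.000, vy=0.650 → t=0.130, apex=0.021, x_land=80.841, impact vy=-0.650
  bounce: vy ← 0.51·0.650 = 0.331

1 3.065 17.744 36.165
2 1.921 4.615 58.838
3 0.980 1.200 70.402
4 0.500 0.312 76.299
5 0.255 0.081 79.307
6 0.130 0.021 80.841
final: 80.841 0.331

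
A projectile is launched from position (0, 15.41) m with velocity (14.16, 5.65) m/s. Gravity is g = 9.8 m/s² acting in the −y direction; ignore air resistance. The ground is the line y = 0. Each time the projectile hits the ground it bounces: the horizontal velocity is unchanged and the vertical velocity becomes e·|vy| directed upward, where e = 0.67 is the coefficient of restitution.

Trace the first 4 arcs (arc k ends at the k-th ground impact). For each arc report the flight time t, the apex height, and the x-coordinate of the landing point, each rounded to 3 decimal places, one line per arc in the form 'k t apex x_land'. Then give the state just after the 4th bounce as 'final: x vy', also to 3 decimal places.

1 2.441 17.039 34.569
2 2.499 7.649 69.951
3 1.674 3.433 93.657
4 1.122 1.541 109.540
final: 109.540 3.683

Arc 1: start y=15.410, vy=5.650 → t=2.441, apex=17.039, x_land=34.569, impact vy=-18.275
  bounce: vy ← 0.67·18.275 = 12.244
Arc 2: start y=0.000, vy=12.244 → t=2.499, apex=7.649, x_land=69.951, impact vy=-12.244
  bounce: vy ← 0.67·12.244 = 8.203
Arc 3: start y=0.000, vy=8.203 → t=1.674, apex=3.433, x_land=93.657, impact vy=-8.203
  bounce: vy ← 0.67·8.203 = 5.496
Arc 4: start y=0.000, vy=5.496 → t=1.122, apex=1.541, x_land=109.540, impact vy=-5.496
  bounce: vy ← 0.67·5.496 = 3.683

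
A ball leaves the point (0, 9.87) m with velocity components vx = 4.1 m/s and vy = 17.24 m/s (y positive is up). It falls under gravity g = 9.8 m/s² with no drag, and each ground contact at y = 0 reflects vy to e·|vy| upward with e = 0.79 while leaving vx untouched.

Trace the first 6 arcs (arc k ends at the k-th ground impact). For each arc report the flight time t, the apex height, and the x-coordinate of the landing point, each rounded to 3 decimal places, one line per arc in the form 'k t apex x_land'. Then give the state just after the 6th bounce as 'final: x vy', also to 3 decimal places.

Arc 1: start y=9.870, vy=17.240 → t=4.019, apex=25.034, x_land=16.480, impact vy=-22.151
  bounce: vy ← 0.79·22.151 = 17.499
Arc 2: start y=0.000, vy=17.499 → t=3.571, apex=15.624, x_land=31.122, impact vy=-17.499
  bounce: vy ← 0.79·17.499 = 13.824
Arc 3: start y=0.000, vy=13.824 → t=2.821, apex=9.751, x_land=42.690, impact vy=-13.824
  bounce: vy ← 0.79·13.824 = 10.921
Arc 4: start y=0.000, vy=10.921 → t=2.229, apex=6.085, x_land=51.828, impact vy=-10.921
  bounce: vy ← 0.79·10.921 = 8.628
Arc 5: start y=0.000, vy=8.628 → t=1.761, apex=3.798, x_land=59.047, impact vy=-8.628
  bounce: vy ← 0.79·8.628 = 6.816
Arc 6: start y=0.000, vy=6.816 → t=1.391, apex=2.370, x_land=64.750, impact vy=-6.816
  bounce: vy ← 0.79·6.816 = 5.385

1 4.019 25.034 16.480
2 3.571 15.624 31.122
3 2.821 9.751 42.690
4 2.229 6.085 51.828
5 1.761 3.798 59.047
6 1.391 2.370 64.750
final: 64.750 5.385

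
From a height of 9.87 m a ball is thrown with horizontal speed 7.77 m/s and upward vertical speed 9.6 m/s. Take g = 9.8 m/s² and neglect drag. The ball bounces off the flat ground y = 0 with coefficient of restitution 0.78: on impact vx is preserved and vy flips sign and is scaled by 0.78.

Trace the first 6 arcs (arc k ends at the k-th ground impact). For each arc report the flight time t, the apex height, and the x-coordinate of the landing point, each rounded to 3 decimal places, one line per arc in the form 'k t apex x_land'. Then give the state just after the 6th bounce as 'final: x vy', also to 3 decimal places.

1 2.704 14.572 21.011
2 2.690 8.866 41.914
3 2.098 5.394 58.218
4 1.637 3.282 70.935
5 1.277 1.997 80.855
6 0.996 1.215 88.592
final: 88.592 3.806

Arc 1: start y=9.870, vy=9.600 → t=2.704, apex=14.572, x_land=21.011, impact vy=-16.900
  bounce: vy ← 0.78·16.900 = 13.182
Arc 2: start y=0.000, vy=13.182 → t=2.690, apex=8.866, x_land=41.914, impact vy=-13.182
  bounce: vy ← 0.78·13.182 = 10.282
Arc 3: start y=0.000, vy=10.282 → t=2.098, apex=5.394, x_land=58.218, impact vy=-10.282
  bounce: vy ← 0.78·10.282 = 8.020
Arc 4: start y=0.000, vy=8.020 → t=1.637, apex=3.282, x_land=70.935, impact vy=-8.020
  bounce: vy ← 0.78·8.020 = 6.256
Arc 5: start y=0.000, vy=6.256 → t=1.277, apex=1.997, x_land=80.855, impact vy=-6.256
  bounce: vy ← 0.78·6.256 = 4.879
Arc 6: start y=0.000, vy=4.879 → t=0.996, apex=1.215, x_land=88.592, impact vy=-4.879
  bounce: vy ← 0.78·4.879 = 3.806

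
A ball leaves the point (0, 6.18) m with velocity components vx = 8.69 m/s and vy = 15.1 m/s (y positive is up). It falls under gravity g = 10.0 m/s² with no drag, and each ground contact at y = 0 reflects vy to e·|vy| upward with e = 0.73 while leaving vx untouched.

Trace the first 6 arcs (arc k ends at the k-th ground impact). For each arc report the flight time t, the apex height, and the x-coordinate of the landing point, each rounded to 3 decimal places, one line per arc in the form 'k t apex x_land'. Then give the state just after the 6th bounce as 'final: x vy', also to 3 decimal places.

1 3.385 17.581 29.417
2 2.738 9.369 53.207
3 1.999 4.993 70.574
4 1.459 2.661 83.252
5 1.065 1.418 92.507
6 0.777 0.756 99.263
final: 99.263 2.838

Arc 1: start y=6.180, vy=15.100 → t=3.385, apex=17.581, x_land=29.417, impact vy=-18.751
  bounce: vy ← 0.73·18.751 = 13.688
Arc 2: start y=0.000, vy=13.688 → t=2.738, apex=9.369, x_land=53.207, impact vy=-13.688
  bounce: vy ← 0.73·13.688 = 9.993
Arc 3: start y=0.000, vy=9.993 → t=1.999, apex=4.993, x_land=70.574, impact vy=-9.993
  bounce: vy ← 0.73·9.993 = 7.295
Arc 4: start y=0.000, vy=7.295 → t=1.459, apex=2.661, x_land=83.252, impact vy=-7.295
  bounce: vy ← 0.73·7.295 = 5.325
Arc 5: start y=0.000, vy=5.325 → t=1.065, apex=1.418, x_land=92.507, impact vy=-5.325
  bounce: vy ← 0.73·5.325 = 3.887
Arc 6: start y=0.000, vy=3.887 → t=0.777, apex=0.756, x_land=99.263, impact vy=-3.887
  bounce: vy ← 0.73·3.887 = 2.838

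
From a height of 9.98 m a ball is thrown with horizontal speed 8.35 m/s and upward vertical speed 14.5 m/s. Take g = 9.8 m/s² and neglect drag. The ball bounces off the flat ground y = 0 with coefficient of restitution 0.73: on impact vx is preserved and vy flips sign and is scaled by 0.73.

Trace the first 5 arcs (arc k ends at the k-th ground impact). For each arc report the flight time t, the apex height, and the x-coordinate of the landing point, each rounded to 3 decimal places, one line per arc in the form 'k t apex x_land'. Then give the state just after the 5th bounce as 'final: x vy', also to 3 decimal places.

Arc 1: start y=9.980, vy=14.500 → t=3.535, apex=20.707, x_land=29.520, impact vy=-20.146
  bounce: vy ← 0.73·20.146 = 14.707
Arc 2: start y=0.000, vy=14.707 → t=3.001, apex=11.035, x_land=54.581, impact vy=-14.707
  bounce: vy ← 0.73·14.707 = 10.736
Arc 3: start y=0.000, vy=10.736 → t=2.191, apex=5.880, x_land=72.875, impact vy=-10.736
  bounce: vy ← 0.73·10.736 = 7.837
Arc 4: start y=0.000, vy=7.837 → t=1.599, apex=3.134, x_land=86.231, impact vy=-7.837
  bounce: vy ← 0.73·7.837 = 5.721
Arc 5: start y=0.000, vy=5.721 → t=1.168, apex=1.670, x_land=95.980, impact vy=-5.721
  bounce: vy ← 0.73·5.721 = 4.176

1 3.535 20.707 29.520
2 3.001 11.035 54.581
3 2.191 5.880 72.875
4 1.599 3.134 86.231
5 1.168 1.670 95.980
final: 95.980 4.176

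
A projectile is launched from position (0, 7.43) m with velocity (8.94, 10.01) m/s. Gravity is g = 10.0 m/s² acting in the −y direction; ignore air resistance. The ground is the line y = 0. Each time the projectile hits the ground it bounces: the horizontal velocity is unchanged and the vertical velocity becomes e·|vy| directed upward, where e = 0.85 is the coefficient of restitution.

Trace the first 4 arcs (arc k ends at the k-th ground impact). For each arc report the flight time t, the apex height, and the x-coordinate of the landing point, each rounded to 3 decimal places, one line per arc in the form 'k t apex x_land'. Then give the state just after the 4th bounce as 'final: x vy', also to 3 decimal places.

1 2.578 12.440 23.050
2 2.681 8.988 47.023
3 2.279 6.494 67.399
4 1.937 4.692 84.719
final: 84.719 8.234

Arc 1: start y=7.430, vy=10.010 → t=2.578, apex=12.440, x_land=23.050, impact vy=-15.773
  bounce: vy ← 0.85·15.773 = 13.407
Arc 2: start y=0.000, vy=13.407 → t=2.681, apex=8.988, x_land=47.023, impact vy=-13.407
  bounce: vy ← 0.85·13.407 = 11.396
Arc 3: start y=0.000, vy=11.396 → t=2.279, apex=6.494, x_land=67.399, impact vy=-11.396
  bounce: vy ← 0.85·11.396 = 9.687
Arc 4: start y=0.000, vy=9.687 → t=1.937, apex=4.692, x_land=84.719, impact vy=-9.687
  bounce: vy ← 0.85·9.687 = 8.234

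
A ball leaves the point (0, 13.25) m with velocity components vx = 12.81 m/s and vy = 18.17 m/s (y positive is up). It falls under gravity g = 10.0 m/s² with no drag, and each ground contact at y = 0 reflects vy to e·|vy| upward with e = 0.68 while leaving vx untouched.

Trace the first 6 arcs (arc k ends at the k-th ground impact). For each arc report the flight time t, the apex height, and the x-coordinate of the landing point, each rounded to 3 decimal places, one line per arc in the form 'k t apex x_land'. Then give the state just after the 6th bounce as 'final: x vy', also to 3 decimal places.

1 4.257 29.757 54.527
2 3.318 13.760 97.028
3 2.256 6.363 125.929
4 1.534 2.942 145.581
5 1.043 1.360 158.945
6 0.709 0.629 168.032
final: 168.032 2.412

Arc 1: start y=13.250, vy=18.170 → t=4.257, apex=29.757, x_land=54.527, impact vy=-24.396
  bounce: vy ← 0.68·24.396 = 16.589
Arc 2: start y=0.000, vy=16.589 → t=3.318, apex=13.760, x_land=97.028, impact vy=-16.589
  bounce: vy ← 0.68·16.589 = 11.281
Arc 3: start y=0.000, vy=11.281 → t=2.256, apex=6.363, x_land=125.929, impact vy=-11.281
  bounce: vy ← 0.68·11.281 = 7.671
Arc 4: start y=0.000, vy=7.671 → t=1.534, apex=2.942, x_land=145.581, impact vy=-7.671
  bounce: vy ← 0.68·7.671 = 5.216
Arc 5: start y=0.000, vy=5.216 → t=1.043, apex=1.360, x_land=158.945, impact vy=-5.216
  bounce: vy ← 0.68·5.216 = 3.547
Arc 6: start y=0.000, vy=3.547 → t=0.709, apex=0.629, x_land=168.032, impact vy=-3.547
  bounce: vy ← 0.68·3.547 = 2.412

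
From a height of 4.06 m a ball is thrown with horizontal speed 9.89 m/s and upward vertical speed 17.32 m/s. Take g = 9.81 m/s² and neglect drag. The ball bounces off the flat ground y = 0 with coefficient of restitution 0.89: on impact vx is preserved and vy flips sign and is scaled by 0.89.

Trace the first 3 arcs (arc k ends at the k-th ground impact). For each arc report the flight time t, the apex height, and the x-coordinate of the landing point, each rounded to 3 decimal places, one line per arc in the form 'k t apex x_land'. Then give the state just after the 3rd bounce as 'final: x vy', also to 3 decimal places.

1 3.752 19.350 37.104
2 3.535 15.327 72.069
3 3.146 12.140 103.188
final: 103.188 13.736

Arc 1: start y=4.060, vy=17.320 → t=3.752, apex=19.350, x_land=37.104, impact vy=-19.484
  bounce: vy ← 0.89·19.484 = 17.341
Arc 2: start y=0.000, vy=17.341 → t=3.535, apex=15.327, x_land=72.069, impact vy=-17.341
  bounce: vy ← 0.89·17.341 = 15.434
Arc 3: start y=0.000, vy=15.434 → t=3.146, apex=12.140, x_land=103.188, impact vy=-15.434
  bounce: vy ← 0.89·15.434 = 13.736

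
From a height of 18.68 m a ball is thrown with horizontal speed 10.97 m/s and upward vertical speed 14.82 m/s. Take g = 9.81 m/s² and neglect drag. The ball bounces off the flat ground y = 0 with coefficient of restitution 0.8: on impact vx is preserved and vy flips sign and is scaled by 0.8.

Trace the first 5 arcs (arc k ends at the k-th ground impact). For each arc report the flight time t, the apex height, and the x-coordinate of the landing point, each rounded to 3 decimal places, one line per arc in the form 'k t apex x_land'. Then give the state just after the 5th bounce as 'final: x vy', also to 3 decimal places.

1 3.979 29.874 43.645
2 3.949 19.120 86.962
3 3.159 12.237 121.616
4 2.527 7.831 149.338
5 2.022 5.012 171.517
final: 171.517 7.933

Arc 1: start y=18.680, vy=14.820 → t=3.979, apex=29.874, x_land=43.645, impact vy=-24.210
  bounce: vy ← 0.8·24.210 = 19.368
Arc 2: start y=0.000, vy=19.368 → t=3.949, apex=19.120, x_land=86.962, impact vy=-19.368
  bounce: vy ← 0.8·19.368 = 15.495
Arc 3: start y=0.000, vy=15.495 → t=3.159, apex=12.237, x_land=121.616, impact vy=-15.495
  bounce: vy ← 0.8·15.495 = 12.396
Arc 4: start y=0.000, vy=12.396 → t=2.527, apex=7.831, x_land=149.338, impact vy=-12.396
  bounce: vy ← 0.8·12.396 = 9.916
Arc 5: start y=0.000, vy=9.916 → t=2.022, apex=5.012, x_land=171.517, impact vy=-9.916
  bounce: vy ← 0.8·9.916 = 7.933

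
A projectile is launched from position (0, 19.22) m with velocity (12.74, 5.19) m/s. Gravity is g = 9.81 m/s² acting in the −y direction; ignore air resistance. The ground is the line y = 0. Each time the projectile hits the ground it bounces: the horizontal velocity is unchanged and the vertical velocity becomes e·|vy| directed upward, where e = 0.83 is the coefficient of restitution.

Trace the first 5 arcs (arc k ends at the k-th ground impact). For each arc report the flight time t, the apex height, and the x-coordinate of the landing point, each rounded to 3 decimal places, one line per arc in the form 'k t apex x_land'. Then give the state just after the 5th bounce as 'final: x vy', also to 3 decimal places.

1 2.578 20.593 32.844
2 3.401 14.186 76.177
3 2.823 9.773 112.143
4 2.343 6.733 141.995
5 1.945 4.638 166.772
final: 166.772 7.918

Arc 1: start y=19.220, vy=5.190 → t=2.578, apex=20.593, x_land=32.844, impact vy=-20.101
  bounce: vy ← 0.83·20.101 = 16.683
Arc 2: start y=0.000, vy=16.683 → t=3.401, apex=14.186, x_land=76.177, impact vy=-16.683
  bounce: vy ← 0.83·16.683 = 13.847
Arc 3: start y=0.000, vy=13.847 → t=2.823, apex=9.773, x_land=112.143, impact vy=-13.847
  bounce: vy ← 0.83·13.847 = 11.493
Arc 4: start y=0.000, vy=11.493 → t=2.343, apex=6.733, x_land=141.995, impact vy=-11.493
  bounce: vy ← 0.83·11.493 = 9.539
Arc 5: start y=0.000, vy=9.539 → t=1.945, apex=4.638, x_land=166.772, impact vy=-9.539
  bounce: vy ← 0.83·9.539 = 7.918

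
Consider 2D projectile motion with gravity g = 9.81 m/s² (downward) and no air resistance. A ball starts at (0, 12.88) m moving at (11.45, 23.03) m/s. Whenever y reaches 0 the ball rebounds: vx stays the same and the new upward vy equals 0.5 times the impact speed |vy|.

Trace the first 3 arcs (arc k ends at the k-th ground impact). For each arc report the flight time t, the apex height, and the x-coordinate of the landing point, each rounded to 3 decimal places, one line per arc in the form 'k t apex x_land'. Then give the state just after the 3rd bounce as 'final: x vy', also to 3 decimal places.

1 5.200 39.913 59.542
2 2.853 9.978 92.204
3 1.426 2.495 108.535
final: 108.535 3.498

Arc 1: start y=12.880, vy=23.030 → t=5.200, apex=39.913, x_land=59.542, impact vy=-27.984
  bounce: vy ← 0.5·27.984 = 13.992
Arc 2: start y=0.000, vy=13.992 → t=2.853, apex=9.978, x_land=92.204, impact vy=-13.992
  bounce: vy ← 0.5·13.992 = 6.996
Arc 3: start y=0.000, vy=6.996 → t=1.426, apex=2.495, x_land=108.535, impact vy=-6.996
  bounce: vy ← 0.5·6.996 = 3.498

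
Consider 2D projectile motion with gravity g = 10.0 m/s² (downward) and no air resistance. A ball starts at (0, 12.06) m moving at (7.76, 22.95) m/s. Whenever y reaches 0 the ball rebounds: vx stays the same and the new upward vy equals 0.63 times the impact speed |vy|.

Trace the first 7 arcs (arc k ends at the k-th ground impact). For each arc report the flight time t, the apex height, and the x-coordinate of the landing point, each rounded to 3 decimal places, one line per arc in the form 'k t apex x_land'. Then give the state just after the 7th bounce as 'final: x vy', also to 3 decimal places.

Arc 1: start y=12.060, vy=22.950 → t=5.066, apex=38.395, x_land=39.313, impact vy=-27.711
  bounce: vy ← 0.63·27.711 = 17.458
Arc 2: start y=0.000, vy=17.458 → t=3.492, apex=15.239, x_land=66.408, impact vy=-17.458
  bounce: vy ← 0.63·17.458 = 10.999
Arc 3: start y=0.000, vy=10.999 → t=2.200, apex=6.048, x_land=83.477, impact vy=-10.999
  bounce: vy ← 0.63·10.999 = 6.929
Arc 4: start y=0.000, vy=6.929 → t=1.386, apex=2.401, x_land=94.231, impact vy=-6.929
  bounce: vy ← 0.63·6.929 = 4.365
Arc 5: start y=0.000, vy=4.365 → t=0.873, apex=0.953, x_land=101.006, impact vy=-4.365
  bounce: vy ← 0.63·4.365 = 2.750
Arc 6: start y=0.000, vy=2.750 → t=0.550, apex=0.378, x_land=105.275, impact vy=-2.750
  bounce: vy ← 0.63·2.750 = 1.733
Arc 7: start y=0.000, vy=1.733 → t=0.347, apex=0.150, x_land=107.964, impact vy=-1.733
  bounce: vy ← 0.63·1.733 = 1.092

1 5.066 38.395 39.313
2 3.492 15.239 66.408
3 2.200 6.048 83.477
4 1.386 2.401 94.231
5 0.873 0.953 101.006
6 0.550 0.378 105.275
7 0.347 0.150 107.964
final: 107.964 1.092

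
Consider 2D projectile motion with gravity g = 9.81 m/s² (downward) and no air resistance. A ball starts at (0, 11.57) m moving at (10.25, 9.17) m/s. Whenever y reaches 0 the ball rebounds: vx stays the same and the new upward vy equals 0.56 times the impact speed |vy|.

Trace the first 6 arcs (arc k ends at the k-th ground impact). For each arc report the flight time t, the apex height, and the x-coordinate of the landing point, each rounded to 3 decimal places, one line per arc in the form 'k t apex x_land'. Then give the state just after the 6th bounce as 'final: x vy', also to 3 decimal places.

Arc 1: start y=11.570, vy=9.170 → t=2.733, apex=15.856, x_land=28.010, impact vy=-17.638
  bounce: vy ← 0.56·17.638 = 9.877
Arc 2: start y=0.000, vy=9.877 → t=2.014, apex=4.972, x_land=48.651, impact vy=-9.877
  bounce: vy ← 0.56·9.877 = 5.531
Arc 3: start y=0.000, vy=5.531 → t=1.128, apex=1.559, x_land=60.209, impact vy=-5.531
  bounce: vy ← 0.56·5.531 = 3.097
Arc 4: start y=0.000, vy=3.097 → t=0.631, apex=0.489, x_land=66.682, impact vy=-3.097
  bounce: vy ← 0.56·3.097 = 1.735
Arc 5: start y=0.000, vy=1.735 → t=0.354, apex=0.153, x_land=70.307, impact vy=-1.735
  bounce: vy ← 0.56·1.735 = 0.971
Arc 6: start y=0.000, vy=0.971 → t=0.198, apex=0.048, x_land=72.337, impact vy=-0.971
  bounce: vy ← 0.56·0.971 = 0.544

1 2.733 15.856 28.010
2 2.014 4.972 48.651
3 1.128 1.559 60.209
4 0.631 0.489 66.682
5 0.354 0.153 70.307
6 0.198 0.048 72.337
final: 72.337 0.544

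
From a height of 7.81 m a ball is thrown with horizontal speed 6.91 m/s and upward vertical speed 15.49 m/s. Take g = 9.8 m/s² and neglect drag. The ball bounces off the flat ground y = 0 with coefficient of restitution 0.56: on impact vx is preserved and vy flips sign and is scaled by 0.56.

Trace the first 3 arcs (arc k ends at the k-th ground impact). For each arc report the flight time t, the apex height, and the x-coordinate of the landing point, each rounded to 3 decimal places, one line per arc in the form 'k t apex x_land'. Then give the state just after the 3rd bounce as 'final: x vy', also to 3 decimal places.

1 3.604 20.052 24.900
2 2.266 6.288 40.556
3 1.269 1.972 49.323
final: 49.323 3.482

Arc 1: start y=7.810, vy=15.490 → t=3.604, apex=20.052, x_land=24.900, impact vy=-19.825
  bounce: vy ← 0.56·19.825 = 11.102
Arc 2: start y=0.000, vy=11.102 → t=2.266, apex=6.288, x_land=40.556, impact vy=-11.102
  bounce: vy ← 0.56·11.102 = 6.217
Arc 3: start y=0.000, vy=6.217 → t=1.269, apex=1.972, x_land=49.323, impact vy=-6.217
  bounce: vy ← 0.56·6.217 = 3.482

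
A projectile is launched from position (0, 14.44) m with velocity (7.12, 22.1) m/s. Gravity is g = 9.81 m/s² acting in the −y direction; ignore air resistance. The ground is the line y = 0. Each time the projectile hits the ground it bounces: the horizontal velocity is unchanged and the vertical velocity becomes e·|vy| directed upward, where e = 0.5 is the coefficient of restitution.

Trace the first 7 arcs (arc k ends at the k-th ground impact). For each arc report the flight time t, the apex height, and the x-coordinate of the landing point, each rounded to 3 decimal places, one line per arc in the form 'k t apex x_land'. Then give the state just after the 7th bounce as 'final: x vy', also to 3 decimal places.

Arc 1: start y=14.440, vy=22.100 → t=5.085, apex=39.333, x_land=36.202, impact vy=-27.780
  bounce: vy ← 0.5·27.780 = 13.890
Arc 2: start y=0.000, vy=13.890 → t=2.832, apex=9.833, x_land=56.365, impact vy=-13.890
  bounce: vy ← 0.5·13.890 = 6.945
Arc 3: start y=0.000, vy=6.945 → t=1.416, apex=2.458, x_land=66.446, impact vy=-6.945
  bounce: vy ← 0.5·6.945 = 3.472
Arc 4: start y=0.000, vy=3.472 → t=0.708, apex=0.615, x_land=71.486, impact vy=-3.472
  bounce: vy ← 0.5·3.472 = 1.736
Arc 5: start y=0.000, vy=1.736 → t=0.354, apex=0.154, x_land=74.007, impact vy=-1.736
  bounce: vy ← 0.5·1.736 = 0.868
Arc 6: start y=0.000, vy=0.868 → t=0.177, apex=0.038, x_land=75.267, impact vy=-0.868
  bounce: vy ← 0.5·0.868 = 0.434
Arc 7: start y=0.000, vy=0.434 → t=0.088, apex=0.010, x_land=75.897, impact vy=-0.434
  bounce: vy ← 0.5·0.434 = 0.217

1 5.085 39.333 36.202
2 2.832 9.833 56.365
3 1.416 2.458 66.446
4 0.708 0.615 71.486
5 0.354 0.154 74.007
6 0.177 0.038 75.267
7 0.088 0.010 75.897
final: 75.897 0.217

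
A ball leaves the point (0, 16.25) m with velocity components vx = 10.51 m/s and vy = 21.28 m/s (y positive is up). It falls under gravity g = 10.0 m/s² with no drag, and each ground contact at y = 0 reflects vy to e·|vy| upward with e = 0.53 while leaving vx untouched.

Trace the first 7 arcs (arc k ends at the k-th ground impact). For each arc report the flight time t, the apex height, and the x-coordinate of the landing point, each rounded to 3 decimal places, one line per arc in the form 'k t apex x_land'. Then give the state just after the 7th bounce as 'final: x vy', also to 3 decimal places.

Arc 1: start y=16.250, vy=21.280 → t=4.917, apex=38.892, x_land=51.677, impact vy=-27.890
  bounce: vy ← 0.53·27.890 = 14.782
Arc 2: start y=0.000, vy=14.782 → t=2.956, apex=10.925, x_land=82.748, impact vy=-14.782
  bounce: vy ← 0.53·14.782 = 7.834
Arc 3: start y=0.000, vy=7.834 → t=1.567, apex=3.069, x_land=99.216, impact vy=-7.834
  bounce: vy ← 0.53·7.834 = 4.152
Arc 4: start y=0.000, vy=4.152 → t=0.830, apex=0.862, x_land=107.944, impact vy=-4.152
  bounce: vy ← 0.53·4.152 = 2.201
Arc 5: start y=0.000, vy=2.201 → t=0.440, apex=0.242, x_land=112.569, impact vy=-2.201
  bounce: vy ← 0.53·2.201 = 1.166
Arc 6: start y=0.000, vy=1.166 → t=0.233, apex=0.068, x_land=115.021, impact vy=-1.166
  bounce: vy ← 0.53·1.166 = 0.618
Arc 7: start y=0.000, vy=0.618 → t=0.124, apex=0.019, x_land=116.320, impact vy=-0.618
  bounce: vy ← 0.53·0.618 = 0.328

1 4.917 38.892 51.677
2 2.956 10.925 82.748
3 1.567 3.069 99.216
4 0.830 0.862 107.944
5 0.440 0.242 112.569
6 0.233 0.068 115.021
7 0.124 0.019 116.320
final: 116.320 0.328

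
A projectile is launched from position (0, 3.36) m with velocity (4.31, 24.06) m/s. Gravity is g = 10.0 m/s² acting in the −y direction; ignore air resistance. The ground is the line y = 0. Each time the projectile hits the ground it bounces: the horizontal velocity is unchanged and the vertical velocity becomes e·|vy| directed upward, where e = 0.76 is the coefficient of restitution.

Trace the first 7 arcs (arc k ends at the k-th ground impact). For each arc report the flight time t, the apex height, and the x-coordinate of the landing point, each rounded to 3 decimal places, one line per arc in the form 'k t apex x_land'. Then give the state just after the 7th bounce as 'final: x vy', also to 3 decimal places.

Arc 1: start y=3.360, vy=24.060 → t=4.948, apex=32.304, x_land=21.325, impact vy=-25.418
  bounce: vy ← 0.76·25.418 = 19.318
Arc 2: start y=0.000, vy=19.318 → t=3.864, apex=18.659, x_land=37.977, impact vy=-19.318
  bounce: vy ← 0.76·19.318 = 14.682
Arc 3: start y=0.000, vy=14.682 → t=2.936, apex=10.777, x_land=50.633, impact vy=-14.682
  bounce: vy ← 0.76·14.682 = 11.158
Arc 4: start y=0.000, vy=11.158 → t=2.232, apex=6.225, x_land=60.251, impact vy=-11.158
  bounce: vy ← 0.76·11.158 = 8.480
Arc 5: start y=0.000, vy=8.480 → t=1.696, apex=3.596, x_land=67.561, impact vy=-8.480
  bounce: vy ← 0.76·8.480 = 6.445
Arc 6: start y=0.000, vy=6.445 → t=1.289, apex=2.077, x_land=73.116, impact vy=-6.445
  bounce: vy ← 0.76·6.445 = 4.898
Arc 7: start y=0.000, vy=4.898 → t=0.980, apex=1.200, x_land=77.338, impact vy=-4.898
  bounce: vy ← 0.76·4.898 = 3.723

1 4.948 32.304 21.325
2 3.864 18.659 37.977
3 2.936 10.777 50.633
4 2.232 6.225 60.251
5 1.696 3.596 67.561
6 1.289 2.077 73.116
7 0.980 1.200 77.338
final: 77.338 3.723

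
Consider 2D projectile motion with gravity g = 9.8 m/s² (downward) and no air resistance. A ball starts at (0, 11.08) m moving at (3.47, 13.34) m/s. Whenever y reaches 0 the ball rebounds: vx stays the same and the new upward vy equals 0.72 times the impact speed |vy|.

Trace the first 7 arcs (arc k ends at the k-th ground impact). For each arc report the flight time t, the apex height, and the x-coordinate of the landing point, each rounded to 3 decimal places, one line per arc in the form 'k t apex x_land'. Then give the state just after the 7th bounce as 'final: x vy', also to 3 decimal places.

1 3.390 20.159 11.762
2 2.921 10.451 21.897
3 2.103 5.418 29.194
4 1.514 2.808 34.448
5 1.090 1.456 38.231
6 0.785 0.755 40.955
7 0.565 0.391 42.916
final: 42.916 1.994

Arc 1: start y=11.080, vy=13.340 → t=3.390, apex=20.159, x_land=11.762, impact vy=-19.878
  bounce: vy ← 0.72·19.878 = 14.312
Arc 2: start y=0.000, vy=14.312 → t=2.921, apex=10.451, x_land=21.897, impact vy=-14.312
  bounce: vy ← 0.72·14.312 = 10.305
Arc 3: start y=0.000, vy=10.305 → t=2.103, apex=5.418, x_land=29.194, impact vy=-10.305
  bounce: vy ← 0.72·10.305 = 7.419
Arc 4: start y=0.000, vy=7.419 → t=1.514, apex=2.808, x_land=34.448, impact vy=-7.419
  bounce: vy ← 0.72·7.419 = 5.342
Arc 5: start y=0.000, vy=5.342 → t=1.090, apex=1.456, x_land=38.231, impact vy=-5.342
  bounce: vy ← 0.72·5.342 = 3.846
Arc 6: start y=0.000, vy=3.846 → t=0.785, apex=0.755, x_land=40.955, impact vy=-3.846
  bounce: vy ← 0.72·3.846 = 2.769
Arc 7: start y=0.000, vy=2.769 → t=0.565, apex=0.391, x_land=42.916, impact vy=-2.769
  bounce: vy ← 0.72·2.769 = 1.994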